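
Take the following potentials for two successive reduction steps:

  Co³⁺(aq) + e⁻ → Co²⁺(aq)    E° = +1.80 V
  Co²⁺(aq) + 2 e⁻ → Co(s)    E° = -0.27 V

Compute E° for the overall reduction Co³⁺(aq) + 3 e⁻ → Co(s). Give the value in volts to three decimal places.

Since ΔG° = −nFE° is additive over sequential reductions, n₃E°₃ = n₁E°₁ + n₂E°₂.
E°₃ = (1×+1.80 + 2×-0.27) / 3 = (+1.260) / 3 = +0.420 V.

+0.420 V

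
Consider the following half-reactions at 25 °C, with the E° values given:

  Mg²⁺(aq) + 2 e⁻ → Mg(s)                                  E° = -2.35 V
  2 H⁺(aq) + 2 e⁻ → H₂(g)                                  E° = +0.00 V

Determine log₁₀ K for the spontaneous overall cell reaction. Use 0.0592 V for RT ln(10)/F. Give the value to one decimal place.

Cathode: H⁺/H₂; anode: Mg²⁺/Mg. E°cell = +2.35 V, n = 2.
log K = nE°cell / 0.0592 = (2)(+2.35) / 0.0592 = 79.4.

79.4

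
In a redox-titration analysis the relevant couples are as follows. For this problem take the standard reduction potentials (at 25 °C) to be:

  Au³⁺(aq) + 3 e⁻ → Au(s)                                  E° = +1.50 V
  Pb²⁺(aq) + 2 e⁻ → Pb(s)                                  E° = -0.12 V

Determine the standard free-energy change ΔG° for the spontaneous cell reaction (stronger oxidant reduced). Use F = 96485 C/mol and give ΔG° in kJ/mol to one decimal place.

Au³⁺/Au (E° = +1.50 V) is the cathode; Pb²⁺/Pb (E° = -0.12 V) is the anode, so E°cell = +1.62 V.
Balancing electrons gives n = 6 (lcm of 3 and 2).
ΔG° = −nFE° = −(6)(96485)(+1.62) = -937,834 J = -937.8 kJ/mol.

-937.8 kJ/mol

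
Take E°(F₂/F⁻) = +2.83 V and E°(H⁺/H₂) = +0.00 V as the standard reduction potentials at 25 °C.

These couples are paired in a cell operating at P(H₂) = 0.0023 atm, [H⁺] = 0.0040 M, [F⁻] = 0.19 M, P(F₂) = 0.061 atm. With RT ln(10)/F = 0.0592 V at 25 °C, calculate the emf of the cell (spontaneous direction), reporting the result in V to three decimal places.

+2.901 V

F₂/F⁻ is the cathode (higher E°), H⁺/H₂ the anode: E°cell = +2.83 − (+0.00) = +2.83 V, n = 2.
Overall: F₂(g) + H₂(g) → 2 F⁻(aq) + 2 H⁺(aq)
Q = [F⁻]^2·[H⁺]^2 / (P(F₂)·P(H₂)); log Q = -2.385.
E = E° − (0.0592/n) log Q = +2.83 − (0.0592/2)(-2.385) = +2.901 V.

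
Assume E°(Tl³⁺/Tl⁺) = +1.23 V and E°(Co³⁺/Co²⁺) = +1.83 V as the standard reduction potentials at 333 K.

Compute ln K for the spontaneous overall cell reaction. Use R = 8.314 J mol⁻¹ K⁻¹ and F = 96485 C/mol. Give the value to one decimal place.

41.8

Cathode: Co³⁺/Co²⁺; anode: Tl³⁺/Tl⁺. E°cell = (+1.83) − (+1.23) = +0.60 V, with n = 2.
ΔG° = −nFE° = −RT ln K, so ln K = nFE°/(RT) = (2)(96485)(+0.60) / ((8.314)(333)) = 41.820.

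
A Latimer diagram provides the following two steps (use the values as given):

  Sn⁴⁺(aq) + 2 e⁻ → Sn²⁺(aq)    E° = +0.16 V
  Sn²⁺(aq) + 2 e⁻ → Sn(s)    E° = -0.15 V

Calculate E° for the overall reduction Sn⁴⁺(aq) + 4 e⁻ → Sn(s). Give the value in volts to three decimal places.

Standard free energies of sequential steps add: ΔG°₃ = ΔG°₁ + ΔG°₂, so n₃E°₃ = n₁E°₁ + n₂E°₂.
E°₃ = (2×+0.16 + 2×-0.15) / 4 = (+0.020) / 4 = +0.005 V.

+0.005 V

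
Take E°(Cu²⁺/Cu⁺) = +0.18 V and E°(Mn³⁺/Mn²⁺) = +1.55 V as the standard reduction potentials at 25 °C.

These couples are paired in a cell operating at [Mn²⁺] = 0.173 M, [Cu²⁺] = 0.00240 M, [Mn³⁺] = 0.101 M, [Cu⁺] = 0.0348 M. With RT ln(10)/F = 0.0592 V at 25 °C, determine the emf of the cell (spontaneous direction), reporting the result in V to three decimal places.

Mn³⁺/Mn²⁺ is the cathode (higher E°), Cu²⁺/Cu⁺ the anode: E°cell = +1.55 − (+0.18) = +1.37 V, n = 1.
Overall: Mn³⁺(aq) + Cu⁺(aq) → Mn²⁺(aq) + Cu²⁺(aq)
Q = [Mn²⁺]·[Cu²⁺] / ([Mn³⁺]·[Cu⁺]); log Q = -0.928.
E = E° − (0.0592/n) log Q = +1.37 − (0.0592/1)(-0.928) = +1.425 V.

+1.425 V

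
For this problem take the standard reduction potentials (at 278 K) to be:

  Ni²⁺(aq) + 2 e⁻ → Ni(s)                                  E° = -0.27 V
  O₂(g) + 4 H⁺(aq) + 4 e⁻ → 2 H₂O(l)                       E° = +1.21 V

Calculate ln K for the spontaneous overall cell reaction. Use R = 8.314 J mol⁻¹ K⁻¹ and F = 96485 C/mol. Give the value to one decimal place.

Cathode: O₂/H₂O; anode: Ni²⁺/Ni. E°cell = (+1.21) − (-0.27) = +1.48 V, with n = 4.
ΔG° = −nFE° = −RT ln K, so ln K = nFE°/(RT) = (4)(96485)(+1.48) / ((8.314)(278)) = 247.131.

247.1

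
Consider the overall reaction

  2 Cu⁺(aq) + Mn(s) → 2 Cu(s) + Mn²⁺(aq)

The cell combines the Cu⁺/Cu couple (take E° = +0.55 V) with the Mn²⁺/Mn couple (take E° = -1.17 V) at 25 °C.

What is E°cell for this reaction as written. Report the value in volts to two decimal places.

+1.72 V

The Cu⁺/Cu couple has the higher reduction potential, so it is the cathode; Mn²⁺/Mn is oxidised at the anode.
E°cell = E°(cathode) − E°(anode) = (+0.55) − (-1.17) = +1.72 V.
Since E°cell > 0, the reaction is spontaneous under standard conditions.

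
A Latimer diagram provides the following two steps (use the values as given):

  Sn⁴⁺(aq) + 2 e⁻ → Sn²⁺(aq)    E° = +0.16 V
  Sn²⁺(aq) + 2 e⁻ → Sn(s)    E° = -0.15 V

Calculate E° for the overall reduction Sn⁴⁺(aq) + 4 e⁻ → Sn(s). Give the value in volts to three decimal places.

+0.005 V

Adding the free-energy changes (−nFE°) of the two steps gives −n₃FE°₃ = −n₁FE°₁ − n₂FE°₂.
E°₃ = (2×+0.16 + 2×-0.15) / 4 = (+0.020) / 4 = +0.005 V.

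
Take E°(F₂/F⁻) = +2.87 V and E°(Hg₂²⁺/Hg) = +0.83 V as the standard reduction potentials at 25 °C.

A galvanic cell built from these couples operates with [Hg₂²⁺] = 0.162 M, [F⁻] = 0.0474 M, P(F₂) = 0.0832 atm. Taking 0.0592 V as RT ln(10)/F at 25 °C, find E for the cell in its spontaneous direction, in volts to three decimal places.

+2.110 V

F₂/F⁻ is the cathode (higher E°), Hg₂²⁺/Hg the anode: E°cell = +2.87 − (+0.83) = +2.04 V, n = 2.
Overall: F₂(g) + 2 Hg(l) → 2 F⁻(aq) + Hg₂²⁺(aq)
Q = [F⁻]^2·[Hg₂²⁺] / (P(F₂)); log Q = -2.359.
E = E° − (0.0592/n) log Q = +2.04 − (0.0592/2)(-2.359) = +2.110 V.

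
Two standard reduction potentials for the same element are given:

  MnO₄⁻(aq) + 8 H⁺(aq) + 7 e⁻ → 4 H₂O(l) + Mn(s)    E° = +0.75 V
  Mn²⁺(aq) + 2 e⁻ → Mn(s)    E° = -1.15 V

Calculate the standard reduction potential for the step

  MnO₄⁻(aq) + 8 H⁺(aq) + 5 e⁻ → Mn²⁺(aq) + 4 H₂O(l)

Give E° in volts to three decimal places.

+1.510 V

Sequential free energies add, so n₃E°₃ = n₁E°₁ + n₂E°₂.
With n₃ = 7, and the known step contributing 2×(-1.15) V, the unknown satisfies 5·E° = 7×(+0.75) − 2×(-1.15) = +7.550.
E° = +7.550 / 5 = +1.510 V.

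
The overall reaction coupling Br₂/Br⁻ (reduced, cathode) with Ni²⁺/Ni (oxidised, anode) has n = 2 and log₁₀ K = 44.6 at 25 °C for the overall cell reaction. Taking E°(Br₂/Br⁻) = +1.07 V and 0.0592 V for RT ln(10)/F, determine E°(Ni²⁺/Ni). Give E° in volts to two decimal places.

E°cell = (0.0592/n)·log K = (0.0592/2)(44.6) = +1.320 V.
Since Br₂/Br⁻ is the cathode and Ni²⁺/Ni the anode, E°cell = E°(Br₂/Br⁻) − E°(Ni²⁺/Ni).
So E°(Ni²⁺/Ni) = E°(Br₂/Br⁻) − E°cell = (+1.07) − (+1.320) = -0.25 V.

-0.25 V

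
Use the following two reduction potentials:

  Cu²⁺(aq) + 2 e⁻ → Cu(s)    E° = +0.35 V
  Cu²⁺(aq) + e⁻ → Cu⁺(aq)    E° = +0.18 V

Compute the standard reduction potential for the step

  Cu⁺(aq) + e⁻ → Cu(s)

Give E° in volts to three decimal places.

+0.520 V

Sequential free energies add, so n₃E°₃ = n₁E°₁ + n₂E°₂.
With n₃ = 2, and the known step contributing 1×(+0.18) V, the unknown satisfies 1·E° = 2×(+0.35) − 1×(+0.18) = +0.520.
E° = +0.520 / 1 = +0.520 V.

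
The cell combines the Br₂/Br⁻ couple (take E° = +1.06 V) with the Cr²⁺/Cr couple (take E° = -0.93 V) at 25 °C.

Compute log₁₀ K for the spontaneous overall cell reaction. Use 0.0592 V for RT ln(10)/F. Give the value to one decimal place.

Cathode: Br₂/Br⁻; anode: Cr²⁺/Cr. E°cell = +1.99 V, n = 2.
log K = nE°cell / 0.0592 = (2)(+1.99) / 0.0592 = 67.2.

67.2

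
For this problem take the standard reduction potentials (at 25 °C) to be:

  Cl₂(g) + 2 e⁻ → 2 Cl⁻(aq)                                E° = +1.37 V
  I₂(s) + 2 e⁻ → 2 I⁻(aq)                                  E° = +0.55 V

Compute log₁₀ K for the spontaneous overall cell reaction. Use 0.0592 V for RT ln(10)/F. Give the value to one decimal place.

27.7

Cathode: Cl₂/Cl⁻; anode: I₂/I⁻. E°cell = +0.82 V, n = 2.
log K = nE°cell / 0.0592 = (2)(+0.82) / 0.0592 = 27.7.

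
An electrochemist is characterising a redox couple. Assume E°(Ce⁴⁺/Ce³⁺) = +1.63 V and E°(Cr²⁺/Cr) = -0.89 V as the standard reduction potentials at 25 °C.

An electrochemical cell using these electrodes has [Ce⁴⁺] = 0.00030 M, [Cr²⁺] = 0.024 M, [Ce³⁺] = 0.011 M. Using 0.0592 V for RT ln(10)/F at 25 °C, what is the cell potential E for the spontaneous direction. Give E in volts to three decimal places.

+2.475 V

Ce⁴⁺/Ce³⁺ is the cathode (higher E°), Cr²⁺/Cr the anode: E°cell = +1.63 − (-0.89) = +2.52 V, n = 2.
Overall: 2 Ce⁴⁺(aq) + Cr(s) → 2 Ce³⁺(aq) + Cr²⁺(aq)
Q = [Ce³⁺]^2·[Cr²⁺] / ([Ce⁴⁺]^2); log Q = 1.509.
E = E° − (0.0592/n) log Q = +2.52 − (0.0592/2)(1.509) = +2.475 V.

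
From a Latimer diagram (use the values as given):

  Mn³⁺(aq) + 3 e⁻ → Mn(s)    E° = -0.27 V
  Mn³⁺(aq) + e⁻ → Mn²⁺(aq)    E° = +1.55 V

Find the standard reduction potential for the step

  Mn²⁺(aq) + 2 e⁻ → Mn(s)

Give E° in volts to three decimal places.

Sequential free energies add, so n₃E°₃ = n₁E°₁ + n₂E°₂.
With n₃ = 3, and the known step contributing 1×(+1.55) V, the unknown satisfies 2·E° = 3×(-0.27) − 1×(+1.55) = -2.360.
E° = -2.360 / 2 = -1.180 V.

-1.180 V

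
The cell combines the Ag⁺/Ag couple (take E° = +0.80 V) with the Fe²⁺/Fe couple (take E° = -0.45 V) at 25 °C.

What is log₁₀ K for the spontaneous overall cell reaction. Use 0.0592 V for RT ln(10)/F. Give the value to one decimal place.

Cathode: Ag⁺/Ag; anode: Fe²⁺/Fe. E°cell = +1.25 V, n = 2.
log K = nE°cell / 0.0592 = (2)(+1.25) / 0.0592 = 42.2.

42.2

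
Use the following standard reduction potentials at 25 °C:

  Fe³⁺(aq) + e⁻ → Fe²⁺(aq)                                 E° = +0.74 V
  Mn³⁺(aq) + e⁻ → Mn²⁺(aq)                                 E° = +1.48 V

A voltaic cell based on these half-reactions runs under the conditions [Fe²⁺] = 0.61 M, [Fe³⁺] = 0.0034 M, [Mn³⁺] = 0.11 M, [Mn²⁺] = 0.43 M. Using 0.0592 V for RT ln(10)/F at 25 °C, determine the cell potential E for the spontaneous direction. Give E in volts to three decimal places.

+0.838 V

Mn³⁺/Mn²⁺ is the cathode (higher E°), Fe³⁺/Fe²⁺ the anode: E°cell = +1.48 − (+0.74) = +0.74 V, n = 1.
Overall: Mn³⁺(aq) + Fe²⁺(aq) → Mn²⁺(aq) + Fe³⁺(aq)
Q = [Mn²⁺]·[Fe³⁺] / ([Mn³⁺]·[Fe²⁺]); log Q = -1.662.
E = E° − (0.0592/n) log Q = +0.74 − (0.0592/1)(-1.662) = +0.838 V.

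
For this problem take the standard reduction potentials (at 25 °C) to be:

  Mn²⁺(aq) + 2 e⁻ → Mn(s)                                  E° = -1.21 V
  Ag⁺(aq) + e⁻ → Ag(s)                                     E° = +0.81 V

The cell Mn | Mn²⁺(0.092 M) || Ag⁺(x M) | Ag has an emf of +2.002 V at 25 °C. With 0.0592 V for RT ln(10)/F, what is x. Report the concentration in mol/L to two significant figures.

0.15 M

Ag⁺/Ag is the cathode, Mn²⁺/Mn the anode: E°cell = +2.02 V, n = 2.
Overall reaction: 2 Ag⁺(aq) + Mn(s) → 2 Ag(s) + Mn²⁺(aq); Q = [Mn²⁺]^1/[Ag⁺]^2.
From E = E° − (0.0592/n) log Q: log Q = (E° − E)·n/0.0592 = (+2.02 − (+2.002))·2/0.0592 = 0.6081.
So 2·log[Ag⁺] = 1·log(0.092) − log Q = -1.0362 − (0.6081) = -1.6443; log[Ag⁺] = -1.6443 / 2 = -0.8222; [Ag⁺] = 10^(-0.8222) ≈ 0.15 M.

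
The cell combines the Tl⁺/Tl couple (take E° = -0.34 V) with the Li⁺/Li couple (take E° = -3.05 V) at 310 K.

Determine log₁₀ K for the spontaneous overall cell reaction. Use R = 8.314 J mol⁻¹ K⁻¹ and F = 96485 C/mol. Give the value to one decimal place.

44.1

Cathode: Tl⁺/Tl; anode: Li⁺/Li. E°cell = (-0.34) − (-3.05) = +2.71 V, with n = 1.
ΔG° = −nFE° = −RT ln K, so ln K = nFE°/(RT) = (1)(96485)(+2.71) / ((8.314)(310)) = 101.451.
log₁₀ K = 101.451 / ln 10 = 44.1.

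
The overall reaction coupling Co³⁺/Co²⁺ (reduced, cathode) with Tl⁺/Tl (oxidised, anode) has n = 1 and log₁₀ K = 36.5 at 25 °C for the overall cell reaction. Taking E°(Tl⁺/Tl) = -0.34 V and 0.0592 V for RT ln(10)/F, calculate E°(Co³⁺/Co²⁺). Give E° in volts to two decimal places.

E°cell = (0.0592/n)·log K = (0.0592/1)(36.5) = +2.161 V.
Since Co³⁺/Co²⁺ is the cathode and Tl⁺/Tl the anode, E°cell = E°(Co³⁺/Co²⁺) − E°(Tl⁺/Tl).
So E°(Co³⁺/Co²⁺) = E°cell + E°(Tl⁺/Tl) = +2.161 + (-0.34) = +1.82 V.

+1.82 V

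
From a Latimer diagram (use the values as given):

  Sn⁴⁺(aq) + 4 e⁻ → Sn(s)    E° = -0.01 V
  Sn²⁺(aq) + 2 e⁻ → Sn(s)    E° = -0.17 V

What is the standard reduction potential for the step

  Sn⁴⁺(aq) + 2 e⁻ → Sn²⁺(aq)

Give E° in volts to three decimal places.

Sequential free energies add, so n₃E°₃ = n₁E°₁ + n₂E°₂.
With n₃ = 4, and the known step contributing 2×(-0.17) V, the unknown satisfies 2·E° = 4×(-0.01) − 2×(-0.17) = +0.300.
E° = +0.300 / 2 = +0.150 V.

+0.150 V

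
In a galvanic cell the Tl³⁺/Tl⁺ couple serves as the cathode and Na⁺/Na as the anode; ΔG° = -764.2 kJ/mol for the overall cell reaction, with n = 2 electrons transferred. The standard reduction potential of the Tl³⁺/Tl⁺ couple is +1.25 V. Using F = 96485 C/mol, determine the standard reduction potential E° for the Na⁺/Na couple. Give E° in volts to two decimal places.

-2.71 V

E°cell = −ΔG°/(nF) = −(-764.2×10³)/((2)(96485)) = +3.960 V.
Since Tl³⁺/Tl⁺ is the cathode and Na⁺/Na the anode, E°cell = E°(Tl³⁺/Tl⁺) − E°(Na⁺/Na).
So E°(Na⁺/Na) = E°(Tl³⁺/Tl⁺) − E°cell = (+1.25) − (+3.960) = -2.71 V.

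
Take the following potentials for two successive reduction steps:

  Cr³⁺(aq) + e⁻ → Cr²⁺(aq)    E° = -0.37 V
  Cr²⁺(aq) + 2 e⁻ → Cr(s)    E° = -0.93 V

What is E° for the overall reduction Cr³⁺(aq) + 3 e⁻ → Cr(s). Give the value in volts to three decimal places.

Adding the free-energy changes (−nFE°) of the two steps gives −n₃FE°₃ = −n₁FE°₁ − n₂FE°₂.
E°₃ = (1×-0.37 + 2×-0.93) / 3 = (-2.230) / 3 = -0.743 V.

-0.743 V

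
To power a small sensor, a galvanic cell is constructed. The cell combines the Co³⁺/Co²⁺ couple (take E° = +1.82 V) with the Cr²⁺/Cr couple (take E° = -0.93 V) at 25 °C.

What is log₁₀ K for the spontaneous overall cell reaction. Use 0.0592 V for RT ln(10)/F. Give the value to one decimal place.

Cathode: Co³⁺/Co²⁺; anode: Cr²⁺/Cr. E°cell = +2.75 V, n = 2.
log K = nE°cell / 0.0592 = (2)(+2.75) / 0.0592 = 92.9.

92.9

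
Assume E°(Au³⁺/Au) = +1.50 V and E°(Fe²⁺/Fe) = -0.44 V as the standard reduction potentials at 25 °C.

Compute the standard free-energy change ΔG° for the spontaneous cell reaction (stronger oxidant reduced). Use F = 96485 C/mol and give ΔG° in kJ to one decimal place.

Au³⁺/Au (E° = +1.50 V) is the cathode; Fe²⁺/Fe (E° = -0.44 V) is the anode, so E°cell = +1.94 V.
Balancing electrons gives n = 6 (lcm of 3 and 2).
ΔG° = −nFE° = −(6)(96485)(+1.94) = -1,123,085 J = -1123.1 kJ.

-1123.1 kJ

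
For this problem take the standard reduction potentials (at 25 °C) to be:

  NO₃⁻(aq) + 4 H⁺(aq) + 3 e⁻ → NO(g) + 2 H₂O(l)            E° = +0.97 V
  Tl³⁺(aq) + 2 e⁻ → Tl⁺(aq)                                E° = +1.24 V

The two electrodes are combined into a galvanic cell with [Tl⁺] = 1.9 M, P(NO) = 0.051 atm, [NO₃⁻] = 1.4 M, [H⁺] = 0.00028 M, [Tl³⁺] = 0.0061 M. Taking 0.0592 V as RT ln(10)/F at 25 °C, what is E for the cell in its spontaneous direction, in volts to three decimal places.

Tl³⁺/Tl⁺ is the cathode (higher E°), NO₃⁻/NO the anode: E°cell = +1.24 − (+0.97) = +0.27 V, n = 6.
Overall: 3 Tl³⁺(aq) + 2 NO(g) + 4 H₂O(l) → 3 Tl⁺(aq) + 2 NO₃⁻(aq) + 8 H⁺(aq)
Q = [Tl⁺]^3·[NO₃⁻]^2·[H⁺]^8 / ([Tl³⁺]^3·P(NO)^2); log Q = -18.065.
E = E° − (0.0592/n) log Q = +0.27 − (0.0592/6)(-18.065) = +0.448 V.

+0.448 V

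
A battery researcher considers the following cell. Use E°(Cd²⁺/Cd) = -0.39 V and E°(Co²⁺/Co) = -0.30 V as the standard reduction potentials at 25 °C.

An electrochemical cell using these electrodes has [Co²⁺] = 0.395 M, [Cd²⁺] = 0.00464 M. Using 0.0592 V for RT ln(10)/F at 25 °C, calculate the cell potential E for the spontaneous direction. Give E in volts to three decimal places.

Co²⁺/Co is the cathode (higher E°), Cd²⁺/Cd the anode: E°cell = -0.30 − (-0.39) = +0.09 V, n = 2.
Overall: Co²⁺(aq) + Cd(s) → Co(s) + Cd²⁺(aq)
Q = [Cd²⁺] / ([Co²⁺]); log Q = -1.930.
E = E° − (0.0592/n) log Q = +0.09 − (0.0592/2)(-1.930) = +0.147 V.

+0.147 V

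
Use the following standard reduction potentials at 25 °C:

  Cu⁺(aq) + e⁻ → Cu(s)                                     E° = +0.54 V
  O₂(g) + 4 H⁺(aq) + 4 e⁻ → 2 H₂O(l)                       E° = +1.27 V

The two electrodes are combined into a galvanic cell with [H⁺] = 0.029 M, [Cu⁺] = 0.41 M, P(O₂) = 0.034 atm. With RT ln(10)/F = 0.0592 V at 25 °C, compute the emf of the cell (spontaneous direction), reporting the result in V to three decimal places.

+0.640 V

O₂/H₂O is the cathode (higher E°), Cu⁺/Cu the anode: E°cell = +1.27 − (+0.54) = +0.73 V, n = 4.
Overall: O₂(g) + 4 H⁺(aq) + 4 Cu(s) → 2 H₂O(l) + 4 Cu⁺(aq)
Q = [Cu⁺]^4 / (P(O₂)·[H⁺]^4); log Q = 6.070.
E = E° − (0.0592/n) log Q = +0.73 − (0.0592/4)(6.070) = +0.640 V.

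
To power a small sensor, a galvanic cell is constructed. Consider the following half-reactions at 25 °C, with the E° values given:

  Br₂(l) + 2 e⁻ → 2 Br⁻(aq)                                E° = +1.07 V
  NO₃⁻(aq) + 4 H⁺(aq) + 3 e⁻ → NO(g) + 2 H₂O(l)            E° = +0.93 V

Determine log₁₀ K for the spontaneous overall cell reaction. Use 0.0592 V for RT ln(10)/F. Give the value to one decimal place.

Cathode: Br₂/Br⁻; anode: NO₃⁻/NO. E°cell = +0.14 V, n = 6.
log K = nE°cell / 0.0592 = (6)(+0.14) / 0.0592 = 14.2.

14.2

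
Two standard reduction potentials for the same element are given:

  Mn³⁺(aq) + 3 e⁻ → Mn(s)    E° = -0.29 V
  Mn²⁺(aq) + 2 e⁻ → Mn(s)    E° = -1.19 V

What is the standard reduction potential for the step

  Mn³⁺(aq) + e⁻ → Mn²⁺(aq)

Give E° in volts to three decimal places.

Sequential free energies add, so n₃E°₃ = n₁E°₁ + n₂E°₂.
With n₃ = 3, and the known step contributing 2×(-1.19) V, the unknown satisfies 1·E° = 3×(-0.29) − 2×(-1.19) = +1.510.
E° = +1.510 / 1 = +1.510 V.

+1.510 V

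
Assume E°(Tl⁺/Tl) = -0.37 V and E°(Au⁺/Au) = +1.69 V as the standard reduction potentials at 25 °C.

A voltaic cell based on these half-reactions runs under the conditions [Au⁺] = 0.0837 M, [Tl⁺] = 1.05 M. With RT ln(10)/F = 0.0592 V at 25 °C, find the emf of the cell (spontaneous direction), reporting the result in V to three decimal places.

+1.995 V

Au⁺/Au is the cathode (higher E°), Tl⁺/Tl the anode: E°cell = +1.69 − (-0.37) = +2.06 V, n = 1.
Overall: Au⁺(aq) + Tl(s) → Au(s) + Tl⁺(aq)
Q = [Tl⁺] / ([Au⁺]); log Q = 1.098.
E = E° − (0.0592/n) log Q = +2.06 − (0.0592/1)(1.098) = +1.995 V.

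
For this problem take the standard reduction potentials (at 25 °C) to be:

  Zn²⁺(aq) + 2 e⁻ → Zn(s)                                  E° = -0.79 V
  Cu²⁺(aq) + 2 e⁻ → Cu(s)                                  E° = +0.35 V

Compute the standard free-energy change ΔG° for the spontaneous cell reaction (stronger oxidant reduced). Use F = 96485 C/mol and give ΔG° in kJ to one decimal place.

-220.0 kJ

Cu²⁺/Cu (E° = +0.35 V) is the cathode; Zn²⁺/Zn (E° = -0.79 V) is the anode, so E°cell = +1.14 V.
Balancing electrons gives n = 2 (lcm of 2 and 2).
ΔG° = −nFE° = −(2)(96485)(+1.14) = -219,986 J = -220.0 kJ.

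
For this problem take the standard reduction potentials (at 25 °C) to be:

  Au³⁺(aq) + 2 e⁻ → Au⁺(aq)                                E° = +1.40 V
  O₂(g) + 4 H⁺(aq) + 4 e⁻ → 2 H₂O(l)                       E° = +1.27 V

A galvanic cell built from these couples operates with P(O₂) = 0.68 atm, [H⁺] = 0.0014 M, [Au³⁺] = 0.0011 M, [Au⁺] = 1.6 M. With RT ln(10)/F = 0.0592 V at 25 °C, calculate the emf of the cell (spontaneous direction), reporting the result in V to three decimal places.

+0.208 V

Au³⁺/Au⁺ is the cathode (higher E°), O₂/H₂O the anode: E°cell = +1.40 − (+1.27) = +0.13 V, n = 4.
Overall: 2 Au³⁺(aq) + 2 H₂O(l) → 2 Au⁺(aq) + O₂(g) + 4 H⁺(aq)
Q = [Au⁺]^2·P(O₂)·[H⁺]^4 / ([Au³⁺]^2); log Q = -5.258.
E = E° − (0.0592/n) log Q = +0.13 − (0.0592/4)(-5.258) = +0.208 V.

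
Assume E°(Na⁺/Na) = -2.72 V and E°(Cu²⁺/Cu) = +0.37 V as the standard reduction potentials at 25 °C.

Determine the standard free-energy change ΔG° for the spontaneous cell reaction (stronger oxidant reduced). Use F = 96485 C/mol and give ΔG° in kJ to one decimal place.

-596.3 kJ

Cu²⁺/Cu (E° = +0.37 V) is the cathode; Na⁺/Na (E° = -2.72 V) is the anode, so E°cell = +3.09 V.
Balancing electrons gives n = 2 (lcm of 2 and 1).
ΔG° = −nFE° = −(2)(96485)(+3.09) = -596,277 J = -596.3 kJ.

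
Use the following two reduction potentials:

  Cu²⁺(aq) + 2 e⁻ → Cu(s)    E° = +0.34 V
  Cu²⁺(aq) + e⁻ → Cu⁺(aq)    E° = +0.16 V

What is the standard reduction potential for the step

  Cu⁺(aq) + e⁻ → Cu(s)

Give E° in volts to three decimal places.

Sequential free energies add, so n₃E°₃ = n₁E°₁ + n₂E°₂.
With n₃ = 2, and the known step contributing 1×(+0.16) V, the unknown satisfies 1·E° = 2×(+0.34) − 1×(+0.16) = +0.520.
E° = +0.520 / 1 = +0.520 V.

+0.520 V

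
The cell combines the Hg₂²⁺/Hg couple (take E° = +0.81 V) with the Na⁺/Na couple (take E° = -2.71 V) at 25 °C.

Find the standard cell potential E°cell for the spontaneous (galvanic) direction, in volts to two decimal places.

The Hg₂²⁺/Hg couple has the higher reduction potential, so it is the cathode; Na⁺/Na is oxidised at the anode.
E°cell = E°(cathode) − E°(anode) = (+0.81) − (-2.71) = +3.52 V.

+3.52 V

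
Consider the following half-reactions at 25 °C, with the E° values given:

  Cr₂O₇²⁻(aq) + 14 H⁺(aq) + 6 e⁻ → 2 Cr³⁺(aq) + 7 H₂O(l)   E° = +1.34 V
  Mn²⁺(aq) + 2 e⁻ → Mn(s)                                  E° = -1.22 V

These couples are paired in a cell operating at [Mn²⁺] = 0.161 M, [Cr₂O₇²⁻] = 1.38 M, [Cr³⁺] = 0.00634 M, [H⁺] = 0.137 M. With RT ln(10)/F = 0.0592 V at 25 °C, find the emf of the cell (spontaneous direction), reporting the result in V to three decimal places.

Cr₂O₇²⁻/Cr³⁺ is the cathode (higher E°), Mn²⁺/Mn the anode: E°cell = +1.34 − (-1.22) = +2.56 V, n = 6.
Overall: Cr₂O₇²⁻(aq) + 14 H⁺(aq) + 3 Mn(s) → 2 Cr³⁺(aq) + 7 H₂O(l) + 3 Mn²⁺(aq)
Q = [Cr³⁺]^2·[Mn²⁺]^3 / ([Cr₂O₇²⁻]·[H⁺]^14); log Q = 5.171.
E = E° − (0.0592/n) log Q = +2.56 − (0.0592/6)(5.171) = +2.509 V.

+2.509 V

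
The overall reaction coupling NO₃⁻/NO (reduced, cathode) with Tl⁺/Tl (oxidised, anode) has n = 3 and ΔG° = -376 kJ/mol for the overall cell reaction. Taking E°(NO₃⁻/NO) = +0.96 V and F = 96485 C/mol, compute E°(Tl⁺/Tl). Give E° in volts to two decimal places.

E°cell = −ΔG°/(nF) = −(-376×10³)/((3)(96485)) = +1.299 V.
Since NO₃⁻/NO is the cathode and Tl⁺/Tl the anode, E°cell = E°(NO₃⁻/NO) − E°(Tl⁺/Tl).
So E°(Tl⁺/Tl) = E°(NO₃⁻/NO) − E°cell = (+0.96) − (+1.299) = -0.34 V.

-0.34 V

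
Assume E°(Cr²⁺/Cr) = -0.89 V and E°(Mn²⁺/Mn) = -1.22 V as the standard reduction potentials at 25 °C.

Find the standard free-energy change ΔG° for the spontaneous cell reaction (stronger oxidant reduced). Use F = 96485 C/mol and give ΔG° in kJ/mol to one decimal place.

Cr²⁺/Cr (E° = -0.89 V) is the cathode; Mn²⁺/Mn (E° = -1.22 V) is the anode, so E°cell = +0.33 V.
Balancing electrons gives n = 2 (lcm of 2 and 2).
ΔG° = −nFE° = −(2)(96485)(+0.33) = -63,680 J = -63.7 kJ/mol.

-63.7 kJ/mol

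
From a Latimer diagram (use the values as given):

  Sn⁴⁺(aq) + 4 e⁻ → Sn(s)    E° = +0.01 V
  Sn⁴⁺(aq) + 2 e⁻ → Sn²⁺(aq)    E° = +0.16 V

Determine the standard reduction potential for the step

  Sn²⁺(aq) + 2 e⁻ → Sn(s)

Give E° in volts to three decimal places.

Sequential free energies add, so n₃E°₃ = n₁E°₁ + n₂E°₂.
With n₃ = 4, and the known step contributing 2×(+0.16) V, the unknown satisfies 2·E° = 4×(+0.01) − 2×(+0.16) = -0.280.
E° = -0.280 / 2 = -0.140 V.

-0.140 V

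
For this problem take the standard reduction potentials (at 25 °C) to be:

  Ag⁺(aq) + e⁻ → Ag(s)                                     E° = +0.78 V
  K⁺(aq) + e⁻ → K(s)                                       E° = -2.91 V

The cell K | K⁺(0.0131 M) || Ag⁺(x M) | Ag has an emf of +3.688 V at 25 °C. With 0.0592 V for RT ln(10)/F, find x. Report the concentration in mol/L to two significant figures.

Ag⁺/Ag is the cathode, K⁺/K the anode: E°cell = +3.69 V, n = 1.
Overall reaction: Ag⁺(aq) + K(s) → Ag(s) + K⁺(aq); Q = [K⁺]^1/[Ag⁺]^1.
From E = E° − (0.0592/n) log Q: log Q = (E° − E)·n/0.0592 = (+3.69 − (+3.688))·1/0.0592 = 0.0338.
So 1·log[Ag⁺] = 1·log(0.0131) − log Q = -1.8827 − (0.0338) = -1.9165; [Ag⁺] = 10^(-1.9165) ≈ 0.012 M.

0.012 M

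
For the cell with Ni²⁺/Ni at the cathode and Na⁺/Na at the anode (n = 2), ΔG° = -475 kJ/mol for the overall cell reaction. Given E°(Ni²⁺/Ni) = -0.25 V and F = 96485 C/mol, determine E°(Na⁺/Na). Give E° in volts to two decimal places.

E°cell = −ΔG°/(nF) = −(-475×10³)/((2)(96485)) = +2.462 V.
Since Ni²⁺/Ni is the cathode and Na⁺/Na the anode, E°cell = E°(Ni²⁺/Ni) − E°(Na⁺/Na).
So E°(Na⁺/Na) = E°(Ni²⁺/Ni) − E°cell = (-0.25) − (+2.462) = -2.71 V.

-2.71 V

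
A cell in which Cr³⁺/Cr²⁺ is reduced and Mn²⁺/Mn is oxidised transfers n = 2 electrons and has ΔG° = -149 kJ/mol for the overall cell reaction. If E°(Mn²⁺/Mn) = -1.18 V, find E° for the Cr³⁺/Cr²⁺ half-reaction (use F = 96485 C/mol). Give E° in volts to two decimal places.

-0.41 V

E°cell = −ΔG°/(nF) = −(-149×10³)/((2)(96485)) = +0.772 V.
Since Cr³⁺/Cr²⁺ is the cathode and Mn²⁺/Mn the anode, E°cell = E°(Cr³⁺/Cr²⁺) − E°(Mn²⁺/Mn).
So E°(Cr³⁺/Cr²⁺) = E°cell + E°(Mn²⁺/Mn) = +0.772 + (-1.18) = -0.41 V.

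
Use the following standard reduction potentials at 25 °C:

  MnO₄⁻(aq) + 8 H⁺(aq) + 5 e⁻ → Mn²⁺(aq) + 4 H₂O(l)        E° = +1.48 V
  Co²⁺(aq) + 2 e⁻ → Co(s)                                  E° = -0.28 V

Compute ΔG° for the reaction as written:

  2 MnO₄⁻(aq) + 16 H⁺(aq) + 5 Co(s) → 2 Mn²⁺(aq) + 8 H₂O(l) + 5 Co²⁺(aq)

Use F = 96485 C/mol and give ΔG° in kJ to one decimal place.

As written, MnO₄⁻/Mn²⁺ is reduced (cathode) and Co²⁺/Co is oxidised (anode), so E°cell = (+1.48) − (-0.28) = +1.76 V.
Balancing electrons gives n = 10.
ΔG° = −nFE° = −(10)(96485)(+1.76) = -1,698,136 J = -1698.1 kJ.

-1698.1 kJ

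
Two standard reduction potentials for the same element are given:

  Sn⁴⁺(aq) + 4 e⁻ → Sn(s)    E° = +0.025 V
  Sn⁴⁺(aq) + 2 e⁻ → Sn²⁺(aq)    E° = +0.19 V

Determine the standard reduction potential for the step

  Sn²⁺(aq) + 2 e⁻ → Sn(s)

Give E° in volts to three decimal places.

-0.140 V

Sequential free energies add, so n₃E°₃ = n₁E°₁ + n₂E°₂.
With n₃ = 4, and the known step contributing 2×(+0.19) V, the unknown satisfies 2·E° = 4×(+0.025) − 2×(+0.19) = -0.280.
E° = -0.280 / 2 = -0.140 V.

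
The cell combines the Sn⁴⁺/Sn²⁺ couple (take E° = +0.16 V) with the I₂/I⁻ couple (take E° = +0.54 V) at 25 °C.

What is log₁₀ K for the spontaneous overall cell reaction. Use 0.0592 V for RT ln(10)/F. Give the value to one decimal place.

Cathode: I₂/I⁻; anode: Sn⁴⁺/Sn²⁺. E°cell = +0.38 V, n = 2.
log K = nE°cell / 0.0592 = (2)(+0.38) / 0.0592 = 12.8.

12.8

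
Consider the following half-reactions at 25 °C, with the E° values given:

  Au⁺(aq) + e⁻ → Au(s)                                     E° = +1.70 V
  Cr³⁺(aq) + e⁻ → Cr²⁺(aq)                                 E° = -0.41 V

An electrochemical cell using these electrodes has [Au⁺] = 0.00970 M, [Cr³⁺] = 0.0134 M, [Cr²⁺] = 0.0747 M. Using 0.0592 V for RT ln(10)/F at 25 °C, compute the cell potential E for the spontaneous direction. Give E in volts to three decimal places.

+2.035 V

Au⁺/Au is the cathode (higher E°), Cr³⁺/Cr²⁺ the anode: E°cell = +1.70 − (-0.41) = +2.11 V, n = 1.
Overall: Au⁺(aq) + Cr²⁺(aq) → Au(s) + Cr³⁺(aq)
Q = [Cr³⁺] / ([Au⁺]·[Cr²⁺]); log Q = 1.267.
E = E° − (0.0592/n) log Q = +2.11 − (0.0592/1)(1.267) = +2.035 V.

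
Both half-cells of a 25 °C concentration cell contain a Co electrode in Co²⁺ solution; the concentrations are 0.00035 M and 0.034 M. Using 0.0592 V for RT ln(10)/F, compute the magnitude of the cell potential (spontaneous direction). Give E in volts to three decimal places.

For a concentration cell E°cell = 0. The 0.034 M side is the cathode (reduction is favoured where [Co²⁺] is higher).
With n = 2, E = −(0.0592/2) log([Co²⁺]ₐₙ/[Co²⁺]꜀ₐₜ) = −(0.0592/2) log(0.00035/0.034) = −(0.0592/2)(-1.987) = +0.059 V.

+0.059 V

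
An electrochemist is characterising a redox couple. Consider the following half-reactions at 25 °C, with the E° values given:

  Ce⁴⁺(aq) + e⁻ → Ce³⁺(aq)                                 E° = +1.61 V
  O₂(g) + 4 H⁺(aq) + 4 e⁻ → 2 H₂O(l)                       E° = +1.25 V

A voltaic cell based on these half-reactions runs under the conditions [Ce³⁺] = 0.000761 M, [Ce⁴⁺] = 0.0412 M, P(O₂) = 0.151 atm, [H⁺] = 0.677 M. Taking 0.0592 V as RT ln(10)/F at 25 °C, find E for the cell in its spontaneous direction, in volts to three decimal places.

Ce⁴⁺/Ce³⁺ is the cathode (higher E°), O₂/H₂O the anode: E°cell = +1.61 − (+1.25) = +0.36 V, n = 4.
Overall: 4 Ce⁴⁺(aq) + 2 H₂O(l) → 4 Ce³⁺(aq) + O₂(g) + 4 H⁺(aq)
Q = [Ce³⁺]^4·P(O₂)·[H⁺]^4 / ([Ce⁴⁺]^4); log Q = -8.433.
E = E° − (0.0592/n) log Q = +0.36 − (0.0592/4)(-8.433) = +0.485 V.

+0.485 V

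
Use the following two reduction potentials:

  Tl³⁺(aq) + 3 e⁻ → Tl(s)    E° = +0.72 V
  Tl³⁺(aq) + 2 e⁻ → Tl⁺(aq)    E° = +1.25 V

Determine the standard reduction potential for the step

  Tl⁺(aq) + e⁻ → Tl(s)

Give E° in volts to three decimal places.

-0.340 V

Sequential free energies add, so n₃E°₃ = n₁E°₁ + n₂E°₂.
With n₃ = 3, and the known step contributing 2×(+1.25) V, the unknown satisfies 1·E° = 3×(+0.72) − 2×(+1.25) = -0.340.
E° = -0.340 / 1 = -0.340 V.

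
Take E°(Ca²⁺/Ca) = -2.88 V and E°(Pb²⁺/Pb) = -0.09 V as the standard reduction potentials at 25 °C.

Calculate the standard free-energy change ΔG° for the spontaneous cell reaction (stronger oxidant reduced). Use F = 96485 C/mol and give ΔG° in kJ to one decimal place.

Pb²⁺/Pb (E° = -0.09 V) is the cathode; Ca²⁺/Ca (E° = -2.88 V) is the anode, so E°cell = +2.79 V.
Balancing electrons gives n = 2 (lcm of 2 and 2).
ΔG° = −nFE° = −(2)(96485)(+2.79) = -538,386 J = -538.4 kJ.

-538.4 kJ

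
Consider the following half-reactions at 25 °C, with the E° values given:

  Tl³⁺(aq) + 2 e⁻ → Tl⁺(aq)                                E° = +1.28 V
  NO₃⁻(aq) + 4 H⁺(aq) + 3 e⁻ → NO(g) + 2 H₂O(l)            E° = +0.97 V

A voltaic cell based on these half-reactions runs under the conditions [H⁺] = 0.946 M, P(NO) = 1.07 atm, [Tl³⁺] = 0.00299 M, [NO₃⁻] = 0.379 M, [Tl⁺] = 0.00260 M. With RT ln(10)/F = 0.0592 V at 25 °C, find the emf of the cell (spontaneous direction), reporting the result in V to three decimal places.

+0.323 V

Tl³⁺/Tl⁺ is the cathode (higher E°), NO₃⁻/NO the anode: E°cell = +1.28 − (+0.97) = +0.31 V, n = 6.
Overall: 3 Tl³⁺(aq) + 2 NO(g) + 4 H₂O(l) → 3 Tl⁺(aq) + 2 NO₃⁻(aq) + 8 H⁺(aq)
Q = [Tl⁺]^3·[NO₃⁻]^2·[H⁺]^8 / ([Tl³⁺]^3·P(NO)^2); log Q = -1.276.
E = E° − (0.0592/n) log Q = +0.31 − (0.0592/6)(-1.276) = +0.323 V.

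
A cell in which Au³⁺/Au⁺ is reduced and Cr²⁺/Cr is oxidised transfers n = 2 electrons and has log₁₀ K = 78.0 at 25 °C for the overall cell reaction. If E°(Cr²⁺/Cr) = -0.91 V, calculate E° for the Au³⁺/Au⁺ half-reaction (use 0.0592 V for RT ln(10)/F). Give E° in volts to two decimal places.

+1.40 V

E°cell = (0.0592/n)·log K = (0.0592/2)(78.0) = +2.309 V.
Since Au³⁺/Au⁺ is the cathode and Cr²⁺/Cr the anode, E°cell = E°(Au³⁺/Au⁺) − E°(Cr²⁺/Cr).
So E°(Au³⁺/Au⁺) = E°cell + E°(Cr²⁺/Cr) = +2.309 + (-0.91) = +1.40 V.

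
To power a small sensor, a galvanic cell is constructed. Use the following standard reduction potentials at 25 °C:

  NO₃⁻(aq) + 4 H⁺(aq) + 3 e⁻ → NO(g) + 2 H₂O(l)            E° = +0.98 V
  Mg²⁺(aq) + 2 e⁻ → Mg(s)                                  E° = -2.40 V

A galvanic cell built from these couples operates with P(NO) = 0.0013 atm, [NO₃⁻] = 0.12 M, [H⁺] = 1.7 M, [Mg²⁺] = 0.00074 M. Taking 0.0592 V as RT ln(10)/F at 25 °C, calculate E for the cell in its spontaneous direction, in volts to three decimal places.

+3.530 V

NO₃⁻/NO is the cathode (higher E°), Mg²⁺/Mg the anode: E°cell = +0.98 − (-2.40) = +3.38 V, n = 6.
Overall: 2 NO₃⁻(aq) + 8 H⁺(aq) + 3 Mg(s) → 2 NO(g) + 4 H₂O(l) + 3 Mg²⁺(aq)
Q = P(NO)^2·[Mg²⁺]^3 / ([NO₃⁻]^2·[H⁺]^8); log Q = -15.166.
E = E° − (0.0592/n) log Q = +3.38 − (0.0592/6)(-15.166) = +3.530 V.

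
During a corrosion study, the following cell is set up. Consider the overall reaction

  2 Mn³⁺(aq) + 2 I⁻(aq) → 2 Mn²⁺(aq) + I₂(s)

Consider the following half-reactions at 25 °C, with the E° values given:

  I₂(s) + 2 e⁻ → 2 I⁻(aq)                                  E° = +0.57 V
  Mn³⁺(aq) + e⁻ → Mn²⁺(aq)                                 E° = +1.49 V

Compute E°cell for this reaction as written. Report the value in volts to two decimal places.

+0.92 V

The Mn³⁺/Mn²⁺ couple has the higher reduction potential, so it is the cathode; I₂/I⁻ is oxidised at the anode.
E°cell = E°(cathode) − E°(anode) = (+1.49) − (+0.57) = +0.92 V.
Since E°cell > 0, the reaction is spontaneous under standard conditions.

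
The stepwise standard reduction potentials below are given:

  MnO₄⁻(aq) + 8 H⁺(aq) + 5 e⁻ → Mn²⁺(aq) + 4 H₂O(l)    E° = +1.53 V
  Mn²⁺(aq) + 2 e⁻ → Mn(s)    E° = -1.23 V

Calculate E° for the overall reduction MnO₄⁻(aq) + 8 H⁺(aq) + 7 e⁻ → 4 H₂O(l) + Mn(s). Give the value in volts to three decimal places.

+0.741 V

Adding the free-energy changes (−nFE°) of the two steps gives −n₃FE°₃ = −n₁FE°₁ − n₂FE°₂.
E°₃ = (5×+1.53 + 2×-1.23) / 7 = (+5.190) / 7 = +0.741 V.
E° values themselves are not directly additive — weighting by electron count is essential.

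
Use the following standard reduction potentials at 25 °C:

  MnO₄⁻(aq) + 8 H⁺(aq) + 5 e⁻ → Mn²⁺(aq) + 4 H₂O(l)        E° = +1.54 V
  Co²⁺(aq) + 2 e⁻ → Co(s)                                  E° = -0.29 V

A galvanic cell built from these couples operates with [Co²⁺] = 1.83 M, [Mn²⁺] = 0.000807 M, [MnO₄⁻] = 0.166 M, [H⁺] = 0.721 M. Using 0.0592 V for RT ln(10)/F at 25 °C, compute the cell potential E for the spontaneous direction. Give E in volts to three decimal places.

MnO₄⁻/Mn²⁺ is the cathode (higher E°), Co²⁺/Co the anode: E°cell = +1.54 − (-0.29) = +1.83 V, n = 10.
Overall: 2 MnO₄⁻(aq) + 16 H⁺(aq) + 5 Co(s) → 2 Mn²⁺(aq) + 8 H₂O(l) + 5 Co²⁺(aq)
Q = [Mn²⁺]^2·[Co²⁺]^5 / ([MnO₄⁻]^2·[H⁺]^16); log Q = -1.041.
E = E° − (0.0592/n) log Q = +1.83 − (0.0592/10)(-1.041) = +1.836 V.

+1.836 V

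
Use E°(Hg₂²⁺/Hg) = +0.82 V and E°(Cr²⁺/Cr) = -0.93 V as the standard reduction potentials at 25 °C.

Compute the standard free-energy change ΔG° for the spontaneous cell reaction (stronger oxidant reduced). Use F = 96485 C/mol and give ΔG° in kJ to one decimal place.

-337.7 kJ

Hg₂²⁺/Hg (E° = +0.82 V) is the cathode; Cr²⁺/Cr (E° = -0.93 V) is the anode, so E°cell = +1.75 V.
Balancing electrons gives n = 2 (lcm of 2 and 2).
ΔG° = −nFE° = −(2)(96485)(+1.75) = -337,698 J = -337.7 kJ.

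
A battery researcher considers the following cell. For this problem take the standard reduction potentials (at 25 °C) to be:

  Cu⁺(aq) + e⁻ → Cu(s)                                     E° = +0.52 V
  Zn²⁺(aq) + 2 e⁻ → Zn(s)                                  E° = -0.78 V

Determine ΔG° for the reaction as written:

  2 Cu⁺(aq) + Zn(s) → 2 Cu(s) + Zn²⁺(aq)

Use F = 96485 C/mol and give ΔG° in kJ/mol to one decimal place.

-250.9 kJ/mol

As written, Cu⁺/Cu is reduced (cathode) and Zn²⁺/Zn is oxidised (anode), so E°cell = (+0.52) − (-0.78) = +1.30 V.
Balancing electrons gives n = 2.
ΔG° = −nFE° = −(2)(96485)(+1.30) = -250,861 J = -250.9 kJ/mol.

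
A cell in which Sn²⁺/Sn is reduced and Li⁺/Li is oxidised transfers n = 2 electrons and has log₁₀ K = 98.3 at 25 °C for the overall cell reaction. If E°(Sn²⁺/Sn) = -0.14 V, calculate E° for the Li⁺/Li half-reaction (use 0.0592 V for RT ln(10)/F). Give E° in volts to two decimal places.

-3.05 V

E°cell = (0.0592/n)·log K = (0.0592/2)(98.3) = +2.910 V.
Since Sn²⁺/Sn is the cathode and Li⁺/Li the anode, E°cell = E°(Sn²⁺/Sn) − E°(Li⁺/Li).
So E°(Li⁺/Li) = E°(Sn²⁺/Sn) − E°cell = (-0.14) − (+2.910) = -3.05 V.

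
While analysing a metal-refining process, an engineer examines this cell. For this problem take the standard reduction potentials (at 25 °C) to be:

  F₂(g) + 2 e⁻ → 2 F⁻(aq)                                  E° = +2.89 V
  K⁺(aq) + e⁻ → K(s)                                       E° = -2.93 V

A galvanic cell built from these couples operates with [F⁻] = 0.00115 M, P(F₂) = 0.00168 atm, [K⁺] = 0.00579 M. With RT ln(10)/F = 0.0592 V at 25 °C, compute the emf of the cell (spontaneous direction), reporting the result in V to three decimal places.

F₂/F⁻ is the cathode (higher E°), K⁺/K the anode: E°cell = +2.89 − (-2.93) = +5.82 V, n = 2.
Overall: F₂(g) + 2 K(s) → 2 F⁻(aq) + 2 K⁺(aq)
Q = [F⁻]^2·[K⁺]^2 / (P(F₂)); log Q = -7.579.
E = E° − (0.0592/n) log Q = +5.82 − (0.0592/2)(-7.579) = +6.044 V.

+6.044 V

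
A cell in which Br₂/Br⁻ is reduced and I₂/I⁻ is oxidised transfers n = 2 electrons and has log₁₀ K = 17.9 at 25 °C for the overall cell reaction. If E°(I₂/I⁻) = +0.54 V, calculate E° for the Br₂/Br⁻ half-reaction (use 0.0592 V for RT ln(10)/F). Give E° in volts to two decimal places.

E°cell = (0.0592/n)·log K = (0.0592/2)(17.9) = +0.530 V.
Since Br₂/Br⁻ is the cathode and I₂/I⁻ the anode, E°cell = E°(Br₂/Br⁻) − E°(I₂/I⁻).
So E°(Br₂/Br⁻) = E°cell + E°(I₂/I⁻) = +0.530 + (+0.54) = +1.07 V.

+1.07 V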